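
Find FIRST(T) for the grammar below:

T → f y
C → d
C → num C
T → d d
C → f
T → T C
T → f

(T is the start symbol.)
From T → f y:
  - f is a terminal: add 'f' and stop
From T → d d:
  - d is a terminal: add 'd' and stop
From T → T C:
  - T is the symbol being defined: contributes nothing new
    T is not nullable, so stop
From T → f:
  - f is a terminal: add 'f' and stop

Collecting: FIRST(T) = { 'd', 'f' }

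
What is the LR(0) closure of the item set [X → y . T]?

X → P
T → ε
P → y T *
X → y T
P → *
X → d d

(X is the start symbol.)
{ [T → .], [X → y . T] }

Start with: [X → y . T]
  [X → y . T] has the dot before T: add [T → .]
No further items can be added.

CLOSURE = { [T → .], [X → y . T] }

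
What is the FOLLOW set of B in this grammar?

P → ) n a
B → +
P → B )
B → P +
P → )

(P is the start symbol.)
To compute FOLLOW(B), find every occurrence of B on a right-hand side N → α B β: add FIRST(β) \ {ε}, and if β is empty or nullable also add FOLLOW(N). Iterate to a fixed point.

In P → B ): B is followed by ')', add FIRST(')') \ {ε} = { ')' }

Taking the union: FOLLOW(B) = { ')' }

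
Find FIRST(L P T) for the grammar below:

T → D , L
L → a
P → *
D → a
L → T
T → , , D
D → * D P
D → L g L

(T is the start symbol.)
{ '*', ',', 'a' }

FIRST sets of the non-terminals involved (from the grammar, by fixed-point iteration):
  FIRST(L) = { '*', ',', 'a' }

To compute FIRST(L P T), process the symbols left to right:
Symbol L is a non-terminal. Add FIRST(L) \ {ε} = { '*', ',', 'a' }
L is not nullable (ε ∉ FIRST(L)), so stop here.
FIRST(L P T) = { '*', ',', 'a' }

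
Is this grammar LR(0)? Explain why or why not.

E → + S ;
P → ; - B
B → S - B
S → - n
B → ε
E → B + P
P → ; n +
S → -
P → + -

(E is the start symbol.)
Augment with E' → E and build the canonical LR(0) collection (I0 = CLOSURE({[E' → . E]}), then GOTO on every symbol after a dot until no new states appear). It has 20 states:
  I0: { [B → . S - B], [B → .], [E → . + S ;], [E → . B + P], [E' → . E], [S → . - n], [S → . -] }  — shift, reduce
  I1: { [E → + . S ;], [S → . - n], [S → . -] }  — shift
  I2: { [S → - . n], [S → - .] }  — shift, reduce
  I3: { [E → B . + P] }  — shift
  I4: { [E' → E .] }  — accept
  I5: { [B → S . - B] }  — shift
  I6: { [B → . S - B], [B → .], [B → S - . B], [S → . - n], [S → . -] }  — shift, reduce
  I7: { [B → S - B .] }  — reduce
  I8: { [E → B + . P], [P → . + -], [P → . ; - B], [P → . ; n +] }  — shift
  I9: { [P → + . -] }  — shift
  I10: { [P → ; . - B], [P → ; . n +] }  — shift
  I11: { [E → B + P .] }  — reduce
  I12: { [B → . S - B], [B → .], [P → ; - . B], [S → . - n], [S → . -] }  — shift, reduce
  I13: { [P → ; n . +] }  — shift
  I14: { [P → ; n + .] }  — reduce
  I15: { [P → ; - B .] }  — reduce
  I16: { [P → + - .] }  — reduce
  I17: { [S → - n .] }  — reduce
  I18: { [E → + S . ;] }  — shift
  I19: { [E → + S ; .] }  — reduce

Conflict in state I0:
  Shift-reduce conflict between [B → .] and [E → . + S ;]
So the grammar is NOT LR(0).

Answer: No. Shift-reduce conflict between [B → .] and [E → . + S ;]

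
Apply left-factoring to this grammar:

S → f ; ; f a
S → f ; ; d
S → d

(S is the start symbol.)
Left-factoring transforms A → αβ₁ | αβ₂ into A → αA' and A' → β₁ | β₂
(α is the longest common prefix among the alternatives). Repeat until
no nonterminal has two alternatives with a common prefix.

Round 1: S has alternatives sharing prefix 'f ; ;'. Introduce S': S → f ; ; S'
  Add: S' → f a
  Add: S' → d

No remaining common prefixes — done.

Resulting grammar:
S → f ; ; S'
S' → f a
S' → d
S → d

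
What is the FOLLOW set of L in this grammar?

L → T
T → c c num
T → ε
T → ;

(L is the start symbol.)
To compute FOLLOW(L), find every occurrence of L on a right-hand side N → α L β: add FIRST(β) \ {ε}, and if β is empty or nullable also add FOLLOW(N). Iterate to a fixed point.

L is the start symbol, so $ ∈ FOLLOW(L).
L does not occur on any right-hand side.

Taking the union: FOLLOW(L) = { $ }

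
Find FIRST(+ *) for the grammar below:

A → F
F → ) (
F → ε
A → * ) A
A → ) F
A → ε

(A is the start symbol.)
To compute FIRST(+ *), process the symbols left to right:
Symbol + is a terminal. Add '+' and stop.
FIRST(+ *) = { '+' }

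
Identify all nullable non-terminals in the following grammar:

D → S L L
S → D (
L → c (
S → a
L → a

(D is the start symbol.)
There are no ε-productions, so no non-terminal can derive ε.
No non-terminals are nullable.

Answer: None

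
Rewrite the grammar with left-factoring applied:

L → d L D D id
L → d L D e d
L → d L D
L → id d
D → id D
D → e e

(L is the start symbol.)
L → d L D L'
L' → D id
L' → e d
L' → ε
L → id d
D → id D
D → e e

Left-factoring transforms A → αβ₁ | αβ₂ into A → αA' and A' → β₁ | β₂
(α is the longest common prefix among the alternatives). Repeat until
no nonterminal has two alternatives with a common prefix.

Round 1: L has alternatives sharing prefix 'd L D'. Introduce L': L → d L D L'
  Add: L' → D id
  Add: L' → e d
  Add: L' → ε

No remaining common prefixes — done.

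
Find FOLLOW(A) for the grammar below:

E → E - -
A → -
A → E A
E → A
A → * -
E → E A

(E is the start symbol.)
{ $, '*', '-' }

To compute FOLLOW(A), find every occurrence of A on a right-hand side N → α A β: add FIRST(β) \ {ε}, and if β is empty or nullable also add FOLLOW(N). Iterate to a fixed point.

In A → E A: A is at the end; this adds FOLLOW(A) to itself — nothing new
In E → A: A is at the end, add FOLLOW(E)
In E → E A: A is at the end, add FOLLOW(E)

The FOLLOW sets referred to above (computed the same way, to a fixed point):
  FOLLOW(E) = { $, '*', '-' }

Taking the union: FOLLOW(A) = { $, '*', '-' }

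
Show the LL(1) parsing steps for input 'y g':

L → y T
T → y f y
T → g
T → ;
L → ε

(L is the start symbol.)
Stack is shown with the top on the left.

Stack  Input  Action
--------------------
L $    y g $  output L → y T
y T $  y g $  match 'y'
T $    g $    output T → g
g $    g $    match 'g'
$      $      accept

The string is accepted.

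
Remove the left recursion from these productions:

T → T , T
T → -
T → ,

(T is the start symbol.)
T is directly left-recursive. The standard transformation for
  A → A α₁ | ... | A α_m | β₁ | ... | β_n
is
  A  → β₁ A' | ... | β_n A'
  A' → α₁ A' | ... | α_m A' | ε

T → - becomes T → - T'
T → , becomes T → , T'
T → T , T becomes T' → , T T'
Add T' → ε

Resulting grammar:
T → - T'
T → , T'
T' → , T T'
T' → ε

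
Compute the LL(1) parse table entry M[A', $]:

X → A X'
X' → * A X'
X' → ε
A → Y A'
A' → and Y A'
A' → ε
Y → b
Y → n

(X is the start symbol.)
A' → ε

To find M[A', $], we find productions for A' where $ is in the predict set (PREDICT(N → α) = (FIRST(α) \ {ε}) ∪ (FOLLOW(N) if α ⇒* ε)).

Relevant sets:
  FOLLOW(A') = { $, '*' }

A' → and Y A': PREDICT = { 'and' }
A' → ε: PREDICT = { $, '*' }
  $ is in predict set, so this production goes in M[A', $]

M[A', $] = A' → ε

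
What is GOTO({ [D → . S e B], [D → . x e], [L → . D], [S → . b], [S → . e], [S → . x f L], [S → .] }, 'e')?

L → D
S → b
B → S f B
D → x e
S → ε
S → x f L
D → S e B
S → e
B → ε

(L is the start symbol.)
GOTO(I, 'e') = CLOSURE({ [A → αX.β] : [A → α.Xβ] ∈ I, X = 'e' })

Items with dot before 'e', with the dot advanced:
  [S → . e] → [S → e .]
Closure adds nothing (no advanced item has the dot before a non-terminal).

GOTO = { [S → e .] }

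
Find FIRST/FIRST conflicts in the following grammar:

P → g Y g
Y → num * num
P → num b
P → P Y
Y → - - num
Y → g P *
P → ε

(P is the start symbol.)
Yes. P → g Y g / P → P Y on { 'g' }; P → num b / P → P Y on { 'num' }

FIRST sets of the non-terminals at (or reachable through a nullable prefix from) the front of some alternative:
  FIRST(P) = { '-', 'g', 'num', ε }
  FIRST(Y) = { '-', 'g', 'num' }

Productions for P:
  P → g Y g: FIRST = { 'g' }
  P → num b: FIRST = { 'num' }
  P → P Y: FIRST = { '-', 'g', 'num' }
  P → ε: FIRST = { ε }
Productions for Y:
  Y → num * num: FIRST = { 'num' }
  Y → - - num: FIRST = { '-' }
  Y → g P *: FIRST = { 'g' }

Conflict for P: P → g Y g and P → P Y
  Overlap: { 'g' }
Conflict for P: P → num b and P → P Y
  Overlap: { 'num' }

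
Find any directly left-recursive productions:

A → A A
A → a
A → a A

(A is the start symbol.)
Yes, A is left-recursive

A → A A: LEFT RECURSIVE (starts with A)
A → a: starts with a
A → a A: starts with a

The grammar has direct left recursion on: A.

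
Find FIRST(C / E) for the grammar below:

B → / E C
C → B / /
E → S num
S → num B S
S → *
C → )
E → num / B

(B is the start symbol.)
{ ')', '/' }

FIRST sets of the non-terminals involved (from the grammar, by fixed-point iteration):
  FIRST(C) = { ')', '/' }

To compute FIRST(C / E), process the symbols left to right:
Symbol C is a non-terminal. Add FIRST(C) \ {ε} = { ')', '/' }
C is not nullable (ε ∉ FIRST(C)), so stop here.
FIRST(C / E) = { ')', '/' }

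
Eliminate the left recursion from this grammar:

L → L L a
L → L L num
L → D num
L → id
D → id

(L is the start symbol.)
L → D num L'
L → id L'
L' → L a L'
L' → L num L'
L' → ε
D → id

L is directly left-recursive. The standard transformation for
  A → A α₁ | ... | A α_m | β₁ | ... | β_n
is
  A  → β₁ A' | ... | β_n A'
  A' → α₁ A' | ... | α_m A' | ε

L → D num becomes L → D num L'
L → id becomes L → id L'
L → L L a becomes L' → L a L'
L → L L num becomes L' → L num L'
Add L' → ε

Productions for other non-terminals are unchanged:
  D → id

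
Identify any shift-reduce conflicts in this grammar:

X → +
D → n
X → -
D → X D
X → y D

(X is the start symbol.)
Augment with X' → X and build the canonical LR(0) collection (I0 = CLOSURE({[X' → . X]}), then GOTO on every symbol after a dot until no new states appear). It has 9 states:
  I0: { [X → . +], [X → . -], [X → . y D], [X' → . X] }  — shift
  I1: { [X → + .] }  — reduce
  I2: { [X → - .] }  — reduce
  I3: { [X' → X .] }  — accept
  I4: { [D → . X D], [D → . n], [X → . +], [X → . -], [X → . y D], [X → y . D] }  — shift
  I5: { [X → y D .] }  — reduce
  I6: { [D → . X D], [D → . n], [D → X . D], [X → . +], [X → . -], [X → . y D] }  — shift
  I7: { [D → n .] }  — reduce
  I8: { [D → X D .] }  — reduce

No state contains both a complete item and a shift item.

Answer: No shift-reduce conflicts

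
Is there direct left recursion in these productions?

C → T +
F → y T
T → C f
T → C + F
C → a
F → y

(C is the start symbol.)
C → T +: starts with T
F → y T: starts with y
T → C f: starts with C
T → C + F: starts with C
C → a: starts with a
F → y: starts with y

No direct left recursion found.

Answer: No direct left recursion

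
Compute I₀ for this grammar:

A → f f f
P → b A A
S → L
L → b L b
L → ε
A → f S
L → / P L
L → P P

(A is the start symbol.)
First, augment the grammar with A' → A
I₀ = CLOSURE({ [A' → . A] }):
  [A' → . A] has the dot before A: add [A → . f f f], [A → . f S]
No further items can be added.

I₀ = { [A → . f S], [A → . f f f], [A' → . A] }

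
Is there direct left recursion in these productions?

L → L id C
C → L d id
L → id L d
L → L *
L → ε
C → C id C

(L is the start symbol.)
Yes, L, C are left-recursive

L → L id C: LEFT RECURSIVE (starts with L)
C → L d id: starts with L
L → id L d: starts with id
L → L *: LEFT RECURSIVE (starts with L)
L → ε: starts with ε
C → C id C: LEFT RECURSIVE (starts with C)

The grammar has direct left recursion on: L, C.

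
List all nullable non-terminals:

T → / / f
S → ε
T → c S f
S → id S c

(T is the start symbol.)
ε-productions: S → ε
So S is immediately nullable.
No further non-terminal can be added: every production for the remaining non-terminals contains a terminal or a non-nullable non-terminal.
Nullable = { 'S' }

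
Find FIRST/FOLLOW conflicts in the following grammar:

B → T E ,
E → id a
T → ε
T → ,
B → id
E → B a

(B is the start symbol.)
Yes. T → ',' with FOLLOW(T) on { ',' }

A FIRST/FOLLOW conflict occurs when a non-terminal N has a nullable alternative N → β (β ⇒* ε) and another alternative N → α with FIRST(α) ∩ FOLLOW(N) ≠ ∅: on such a lookahead the parser cannot decide between expanding α and letting N vanish via β.

Nullable non-terminals: T.

T: nullable alternative(s) T → ε; FOLLOW(T) = { ',', 'id' }
  T → ε: FIRST \ {ε} = { } — this is the only nullable alternative, skip
  T → ,: FIRST \ {ε} = { ',' } — overlaps FOLLOW(T) on { ',' }: CONFLICT

B, E have no nullable alternative, so no FIRST/FOLLOW check is needed there.

So the grammar has 1 FIRST/FOLLOW conflict (marked CONFLICT above).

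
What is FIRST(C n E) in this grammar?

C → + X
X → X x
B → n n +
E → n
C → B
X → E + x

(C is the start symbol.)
FIRST sets of the non-terminals involved (from the grammar, by fixed-point iteration):
  FIRST(C) = { '+', 'n' }

To compute FIRST(C n E), process the symbols left to right:
Symbol C is a non-terminal. Add FIRST(C) \ {ε} = { '+', 'n' }
C is not nullable (ε ∉ FIRST(C)), so stop here.
FIRST(C n E) = { '+', 'n' }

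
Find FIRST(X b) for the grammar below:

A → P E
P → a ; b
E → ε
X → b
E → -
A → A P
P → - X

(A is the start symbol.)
FIRST sets of the non-terminals involved (from the grammar, by fixed-point iteration):
  FIRST(X) = { 'b' }

To compute FIRST(X b), process the symbols left to right:
Symbol X is a non-terminal. Add FIRST(X) \ {ε} = { 'b' }
X is not nullable (ε ∉ FIRST(X)), so stop here.
FIRST(X b) = { 'b' }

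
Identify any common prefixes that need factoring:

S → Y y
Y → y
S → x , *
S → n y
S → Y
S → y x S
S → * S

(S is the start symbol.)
Yes, S has productions with common prefix 'Y'

Left-factoring is needed when two productions for the same non-terminal
share a common prefix on the right-hand side.

Productions for S:
  S → Y y
  S → x , *
  S → n y
  S → Y
  S → y x S
  S → * S

Found common prefix 'Y' in productions for S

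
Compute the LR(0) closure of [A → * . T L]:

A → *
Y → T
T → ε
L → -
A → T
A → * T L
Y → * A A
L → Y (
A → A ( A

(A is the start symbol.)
To compute CLOSURE, for each item [A → α.Bβ] where B is a non-terminal, add [B → .γ] for all productions B → γ; repeat for the newly added items until nothing changes.

Start with: [A → * . T L]
  [A → * . T L] has the dot before T: add [T → .]
No further items can be added.

CLOSURE = { [A → * . T L], [T → .] }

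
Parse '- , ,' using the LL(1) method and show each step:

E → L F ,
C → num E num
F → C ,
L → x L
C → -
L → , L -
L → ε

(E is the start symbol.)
Stack is shown with the top on the left.

Stack    Input    Action
------------------------
E $      - , , $  output E → L F ,
L F , $  - , , $  output L → ε
F , $    - , , $  output F → C ,
C , , $  - , , $  output C → -
- , , $  - , , $  match '-'
, , $    , , $    match ','
, $      , $      match ','
$        $        accept

The string is accepted.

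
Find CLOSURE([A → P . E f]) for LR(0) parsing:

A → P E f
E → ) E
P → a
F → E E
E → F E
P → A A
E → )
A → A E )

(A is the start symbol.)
{ [A → P . E f], [E → . ) E], [E → . )], [E → . F E], [F → . E E] }

Start with: [A → P . E f]
  [A → P . E f] has the dot before E: add [E → . ) E], [E → . F E], [E → . )]
  [E → . F E] has the dot before F: add [F → . E E]
No further items can be added.

CLOSURE = { [A → P . E f], [E → . ) E], [E → . )], [E → . F E], [F → . E E] }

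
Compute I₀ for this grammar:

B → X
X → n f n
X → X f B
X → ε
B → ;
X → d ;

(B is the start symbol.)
First, augment the grammar with B' → B
I₀ = CLOSURE({ [B' → . B] }):
  [B' → . B] has the dot before B: add [B → . X], [B → . ;]
  [B → . X] has the dot before X: add [X → . n f n], [X → . X f B], [X → .], [X → . d ;]
No further items can be added.

I₀ = { [B → . ;], [B → . X], [B' → . B], [X → . X f B], [X → . d ;], [X → . n f n], [X → .] }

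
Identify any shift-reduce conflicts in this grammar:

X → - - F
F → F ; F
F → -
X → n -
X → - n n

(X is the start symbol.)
Yes — I9: [X → - - F .] vs [F → F . ; F]; I11: [F → F ; F .] vs [F → F . ; F]

A shift-reduce conflict occurs when an LR(0) state has both:
  - a complete (reduce) item [A → α .] (dot at the end), and
  - a shift item [B → β . c γ] (dot before a terminal).

Augment with X' → X and build the canonical LR(0) collection (I0 = CLOSURE({[X' → . X]}), then GOTO on every symbol after a dot until no new states appear). It has 12 states:
  I0: { [X → . - - F], [X → . - n n], [X → . n -], [X' → . X] }  — shift
  I1: { [X → - . - F], [X → - . n n] }  — shift
  I2: { [X' → X .] }  — accept
  I3: { [X → n . -] }  — shift
  I4: { [X → n - .] }  — reduce
  I5: { [F → . -], [F → . F ; F], [X → - - . F] }  — shift
  I6: { [X → - n . n] }  — shift
  I7: { [X → - n n .] }  — reduce
  I8: { [F → - .] }  — reduce
  I9: { [F → F . ; F], [X → - - F .] }  — shift, reduce
  I10: { [F → . -], [F → . F ; F], [F → F ; . F] }  — shift
  I11: { [F → F . ; F], [F → F ; F .] }  — shift, reduce

I9 contains reduce item [X → - - F .] and shift item [F → F . ; F] — shift-reduce conflict.
I11 contains reduce item [F → F ; F .] and shift item [F → F . ; F] — shift-reduce conflict.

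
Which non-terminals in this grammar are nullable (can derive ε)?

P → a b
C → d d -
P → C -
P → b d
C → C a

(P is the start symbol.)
There are no ε-productions, so no non-terminal can derive ε.
No non-terminals are nullable.

Answer: None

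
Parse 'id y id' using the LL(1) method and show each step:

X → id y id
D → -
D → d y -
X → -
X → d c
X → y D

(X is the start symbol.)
Stack is shown with the top on the left.

Stack      Input      Action
----------------------------
X $        id y id $  output X → id y id
id y id $  id y id $  match 'id'
y id $     y id $     match 'y'
id $       id $       match 'id'
$          $          accept

The string is accepted.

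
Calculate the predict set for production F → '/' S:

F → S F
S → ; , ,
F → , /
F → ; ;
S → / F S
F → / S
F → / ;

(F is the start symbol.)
PREDICT(F → '/' S) = (FIRST(RHS) \ {ε}) ∪ (FOLLOW(F) if ε ∈ FIRST(RHS), i.e. RHS ⇒* ε)
FIRST('/' S) = { '/' }
ε ∉ FIRST('/' S), so FOLLOW(F) is not added.
PREDICT(F → '/' S) = { '/' }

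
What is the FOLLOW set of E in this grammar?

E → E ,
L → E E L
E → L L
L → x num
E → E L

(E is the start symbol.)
To compute FOLLOW(E), find every occurrence of E on a right-hand side N → α E β: add FIRST(β) \ {ε}, and if β is empty or nullable also add FOLLOW(N). Iterate to a fixed point.

E is the start symbol, so $ ∈ FOLLOW(E).
In E → E ,: E is followed by ',', add FIRST(',') \ {ε} = { ',' }
In L → E E L: E is followed by E L, add FIRST(E L) \ {ε} = { 'x' }
In L → E E L: E is followed by L, add FIRST(L) \ {ε} = { 'x' }
In E → E L: E is followed by L, add FIRST(L) \ {ε} = { 'x' }

Taking the union: FOLLOW(E) = { $, ',', 'x' }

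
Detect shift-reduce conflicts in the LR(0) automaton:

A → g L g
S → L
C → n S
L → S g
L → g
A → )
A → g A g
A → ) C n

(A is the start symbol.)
A shift-reduce conflict occurs when an LR(0) state has both:
  - a complete (reduce) item [A → α .] (dot at the end), and
  - a shift item [B → β . c γ] (dot before a terminal).

Augment with A' → A and build the canonical LR(0) collection (I0 = CLOSURE({[A' → . A]}), then GOTO on every symbol after a dot until no new states appear). It has 17 states:
  I0: { [A → . ) C n], [A → . )], [A → . g A g], [A → . g L g], [A' → . A] }  — shift
  I1: { [A → ) . C n], [A → ) .], [C → . n S] }  — shift, reduce
  I2: { [A' → A .] }  — accept
  I3: { [A → . ) C n], [A → . )], [A → . g A g], [A → . g L g], [A → g . A g], [A → g . L g], [L → . S g], [L → . g], [S → . L] }  — shift
  I4: { [A → g A . g] }  — shift
  I5: { [A → g L . g], [S → L .] }  — shift, reduce
  I6: { [L → S . g] }  — shift
  I7: { [A → . ) C n], [A → . )], [A → . g A g], [A → . g L g], [A → g . A g], [A → g . L g], [L → . S g], [L → . g], [L → g .], [S → . L] }  — shift, reduce
  I8: { [L → S g .] }  — reduce
  I9: { [A → g L g .] }  — reduce
  I10: { [A → g A g .] }  — reduce
  I11: { [A → ) C . n] }  — shift
  I12: { [C → n . S], [L → . S g], [L → . g], [S → . L] }  — shift
  I13: { [S → L .] }  — reduce
  I14: { [C → n S .], [L → S . g] }  — shift, reduce
  I15: { [L → g .] }  — reduce
  I16: { [A → ) C n .] }  — reduce

I1 contains reduce item [A → ) .] and shift item [C → . n S] — shift-reduce conflict.
I5 contains reduce item [S → L .] and shift item [A → g L . g] — shift-reduce conflict.
I7 contains reduce item [L → g .] and shift items [A → . )], [A → . ) C n], [A → . g A g], [A → . g L g], [L → . g] — shift-reduce conflict.
I14 contains reduce item [C → n S .] and shift item [L → S . g] — shift-reduce conflict.

Answer: Yes — I1: [A → ) .] vs [C → . n S]; I5: [S → L .] vs [A → g L . g]; I7: [L → g .] vs [A → . )]; I14: [C → n S .] vs [L → S . g]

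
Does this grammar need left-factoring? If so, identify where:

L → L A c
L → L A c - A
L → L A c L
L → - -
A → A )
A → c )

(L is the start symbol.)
Left-factoring is needed when two productions for the same non-terminal
share a common prefix on the right-hand side.

Productions for L:
  L → L A c
  L → L A c - A
  L → L A c L
  L → - -
Productions for A:
  A → A )
  A → c )

Found common prefix 'L A c' in productions for L

Answer: Yes, L has productions with common prefix 'L A c'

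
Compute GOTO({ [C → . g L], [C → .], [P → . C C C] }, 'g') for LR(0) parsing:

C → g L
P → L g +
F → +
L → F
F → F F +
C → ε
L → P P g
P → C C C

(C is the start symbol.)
GOTO(I, 'g') = CLOSURE({ [A → αX.β] : [A → α.Xβ] ∈ I, X = 'g' })

Items with dot before 'g', with the dot advanced:
  [C → . g L] → [C → g . L]
Closure of the advanced items:
  [C → g . L] has the dot before L: add [L → . F], [L → . P P g]
  [L → . F] has the dot before F: add [F → . +], [F → . F F +]
  [L → . P P g] has the dot before P: add [P → . L g +], [P → . C C C]
  [P → . C C C] has the dot before C: add [C → . g L], [C → .]

GOTO = { [C → . g L], [C → .], [C → g . L], [F → . +], [F → . F F +], [L → . F], [L → . P P g], [P → . C C C], [P → . L g +] }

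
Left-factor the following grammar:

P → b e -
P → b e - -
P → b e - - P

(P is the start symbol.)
P → b e - P'
P' → ε
P' → - P''
P'' → ε
P'' → P

Left-factoring transforms A → αβ₁ | αβ₂ into A → αA' and A' → β₁ | β₂
(α is the longest common prefix among the alternatives). Repeat until
no nonterminal has two alternatives with a common prefix.

Round 1: P has alternatives sharing prefix 'b e -'. Introduce P': P → b e - P'
  Add: P' → ε
  Add: P' → -
  Add: P' → - P

Round 2: P' has alternatives sharing prefix '-'. Introduce P'': P' → - P''
  Add: P'' → ε
  Add: P'' → P

No remaining common prefixes — done.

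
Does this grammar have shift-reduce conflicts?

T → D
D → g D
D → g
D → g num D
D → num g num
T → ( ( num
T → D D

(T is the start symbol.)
Yes — I2: [T → D .] vs [D → . g]; I4: [D → g .] vs [D → . g]; I11: [D → g .] vs [D → . g]; I12: [D → num g num .] vs [D → . g]

Augment with T' → T and build the canonical LR(0) collection (I0 = CLOSURE({[T' → . T]}), then GOTO on every symbol after a dot until no new states appear). It has 16 states:
  I0: { [D → . g D], [D → . g num D], [D → . g], [D → . num g num], [T → . ( ( num], [T → . D D], [T → . D], [T' → . T] }  — shift
  I1: { [T → ( . ( num] }  — shift
  I2: { [D → . g D], [D → . g num D], [D → . g], [D → . num g num], [T → D . D], [T → D .] }  — shift, reduce
  I3: { [T' → T .] }  — accept
  I4: { [D → . g D], [D → . g num D], [D → . g], [D → . num g num], [D → g . D], [D → g . num D], [D → g .] }  — shift, reduce
  I5: { [D → num . g num] }  — shift
  I6: { [D → num g . num] }  — shift
  I7: { [D → num g num .] }  — reduce
  I8: { [D → g D .] }  — reduce
  I9: { [D → . g D], [D → . g num D], [D → . g], [D → . num g num], [D → g num . D], [D → num . g num] }  — shift
  I10: { [D → g num D .] }  — reduce
  I11: { [D → . g D], [D → . g num D], [D → . g], [D → . num g num], [D → g . D], [D → g . num D], [D → g .], [D → num g . num] }  — shift, reduce
  I12: { [D → . g D], [D → . g num D], [D → . g], [D → . num g num], [D → g num . D], [D → num . g num], [D → num g num .] }  — shift, reduce
  I13: { [T → D D .] }  — reduce
  I14: { [T → ( ( . num] }  — shift
  I15: { [T → ( ( num .] }  — reduce

I2 contains reduce item [T → D .] and shift items [D → . g], [D → . g D], [D → . g num D], [D → . num g num] — shift-reduce conflict.
I4 contains reduce item [D → g .] and shift items [D → . g], [D → . g D], [D → . g num D], [D → g . num D], [D → . num g num] — shift-reduce conflict.
I11 contains reduce item [D → g .] and shift items [D → . g], [D → . g D], [D → . g num D], [D → g . num D], [D → . num g num], [D → num g . num] — shift-reduce conflict.
I12 contains reduce item [D → num g num .] and shift items [D → . g], [D → . g D], [D → . g num D], [D → . num g num], [D → num . g num] — shift-reduce conflict.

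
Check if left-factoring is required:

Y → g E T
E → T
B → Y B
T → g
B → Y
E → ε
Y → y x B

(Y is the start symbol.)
Yes, B has productions with common prefix 'Y'

Left-factoring is needed when two productions for the same non-terminal
share a common prefix on the right-hand side.

Productions for Y:
  Y → g E T
  Y → y x B
Productions for E:
  E → T
  E → ε
Productions for B:
  B → Y B
  B → Y

Found common prefix 'Y' in productions for B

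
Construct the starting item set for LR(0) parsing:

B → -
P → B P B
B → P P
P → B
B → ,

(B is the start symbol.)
First, augment the grammar with B' → B
I₀ = CLOSURE({ [B' → . B] }):
  [B' → . B] has the dot before B: add [B → . -], [B → . P P], [B → . ,]
  [B → . P P] has the dot before P: add [P → . B P B], [P → . B]
No further items can be added.

I₀ = { [B → . ,], [B → . -], [B → . P P], [B' → . B], [P → . B P B], [P → . B] }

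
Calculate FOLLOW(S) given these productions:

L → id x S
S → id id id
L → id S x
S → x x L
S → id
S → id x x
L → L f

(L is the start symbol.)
{ $, 'f', 'x' }

To compute FOLLOW(S), find every occurrence of S on a right-hand side N → α S β: add FIRST(β) \ {ε}, and if β is empty or nullable also add FOLLOW(N). Iterate to a fixed point.

In L → id x S: S is at the end, add FOLLOW(L)
In L → id S x: S is followed by x, add FIRST(x) \ {ε} = { 'x' }

The FOLLOW sets referred to above (computed the same way, to a fixed point):
  FOLLOW(L) = { $, 'f', 'x' }

Taking the union: FOLLOW(S) = { $, 'f', 'x' }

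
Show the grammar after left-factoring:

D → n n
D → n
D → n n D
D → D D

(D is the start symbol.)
D → n D'
D' → n D''
D'' → ε
D'' → D
D' → ε
D → D D

Left-factoring transforms A → αβ₁ | αβ₂ into A → αA' and A' → β₁ | β₂
(α is the longest common prefix among the alternatives). Repeat until
no nonterminal has two alternatives with a common prefix.

Round 1: D has alternatives sharing prefix 'n'. Introduce D': D → n D'
  Add: D' → n
  Add: D' → ε
  Add: D' → n D

Round 2: D' has alternatives sharing prefix 'n'. Introduce D'': D' → n D''
  Add: D'' → ε
  Add: D'' → D

No remaining common prefixes — done.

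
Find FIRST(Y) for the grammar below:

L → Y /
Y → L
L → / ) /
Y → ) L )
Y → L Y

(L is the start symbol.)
To compute FIRST(Y), examine every production with Y on the left-hand side, reading each right-hand side left to right until a non-nullable symbol is reached.

FIRST sets of the other non-terminals involved (by the same procedure, iterated to a fixed point):
  FIRST(L) = { ')', '/' }

From Y → L:
  - L is a non-terminal: add FIRST(L) \ {ε} = { ')', '/' }
    L is not nullable, so stop
From Y → ) L ):
  - ')' is a terminal: add ')' and stop
From Y → L Y:
  - L is a non-terminal: add FIRST(L) \ {ε} = { ')', '/' }
    L is not nullable, so stop

Collecting: FIRST(Y) = { ')', '/' }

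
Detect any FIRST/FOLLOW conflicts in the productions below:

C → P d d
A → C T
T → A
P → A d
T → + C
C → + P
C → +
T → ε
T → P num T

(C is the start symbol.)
A FIRST/FOLLOW conflict occurs when a non-terminal N has a nullable alternative N → β (β ⇒* ε) and another alternative N → α with FIRST(α) ∩ FOLLOW(N) ≠ ∅: on such a lookahead the parser cannot decide between expanding α and letting N vanish via β.

Nullable non-terminals: T.
FIRST sets used below: FIRST(A) = { '+' }, FIRST(P) = { '+' }

T: nullable alternative(s) T → ε; FOLLOW(T) = { 'd' }
  T → A: FIRST \ {ε} = { '+' } — disjoint from FOLLOW(T)
  T → + C: FIRST \ {ε} = { '+' } — disjoint from FOLLOW(T)
  T → ε: FIRST \ {ε} = { } — this is the only nullable alternative, skip
  T → P num T: FIRST \ {ε} = { '+' } — disjoint from FOLLOW(T)

A, C, P have no nullable alternative, so no FIRST/FOLLOW check is needed there.

No FIRST/FOLLOW conflicts found.

Answer: No FIRST/FOLLOW conflicts.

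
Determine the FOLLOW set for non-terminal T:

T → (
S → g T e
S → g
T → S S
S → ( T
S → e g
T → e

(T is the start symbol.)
T is the start symbol, so $ ∈ FOLLOW(T).
In S → g T e: T is followed by e, add FIRST(e) \ {ε} = { 'e' }
In S → ( T: T is at the end, add FOLLOW(S)

The FOLLOW sets referred to above (computed the same way, to a fixed point):
  FOLLOW(S) = { $, '(', 'e', 'g' }

Taking the union: FOLLOW(T) = { $, '(', 'e', 'g' }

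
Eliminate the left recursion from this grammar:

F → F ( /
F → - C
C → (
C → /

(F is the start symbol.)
F → - C F'
F' → ( / F'
F' → ε
C → (
C → /

F is directly left-recursive. The standard transformation for
  A → A α₁ | ... | A α_m | β₁ | ... | β_n
is
  A  → β₁ A' | ... | β_n A'
  A' → α₁ A' | ... | α_m A' | ε

F → - C becomes F → - C F'
F → F ( / becomes F' → ( / F'
Add F' → ε

Productions for other non-terminals are unchanged:
  C → (
  C → /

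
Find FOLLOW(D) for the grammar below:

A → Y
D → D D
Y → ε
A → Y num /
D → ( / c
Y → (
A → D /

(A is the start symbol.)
{ '(', '/' }

In D → D D: D is followed by D, add FIRST(D) \ {ε} = { '(' }
In D → D D: D is at the end; this adds FOLLOW(D) to itself — nothing new
In A → D /: D is followed by '/', add FIRST('/') \ {ε} = { '/' }

Taking the union: FOLLOW(D) = { '(', '/' }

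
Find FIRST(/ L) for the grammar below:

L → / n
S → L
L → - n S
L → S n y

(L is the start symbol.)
{ '/' }

To compute FIRST(/ L), process the symbols left to right:
Symbol / is a terminal. Add '/' and stop.
FIRST(/ L) = { '/' }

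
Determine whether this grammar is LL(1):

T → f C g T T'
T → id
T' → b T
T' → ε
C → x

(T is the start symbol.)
Relevant sets:
  FOLLOW(T') = { $, 'b' }

For T:
  PREDICT(T → f C g T T') = { 'f' }
  PREDICT(T → id) = { 'id' }
For T':
  PREDICT(T' → b T) = { 'b' }
  PREDICT(T' → ε) = { $, 'b' }
C has a single production, so nothing to check there.

Conflict found: Predict set conflict for T': { 'b' }
The grammar is NOT LL(1).

Answer: No. Predict set conflict for T': { 'b' }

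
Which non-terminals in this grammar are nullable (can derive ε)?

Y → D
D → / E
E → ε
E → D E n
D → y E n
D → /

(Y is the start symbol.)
ε-productions: E → ε
So E is immediately nullable.
No further non-terminal can be added: every production for the remaining non-terminals contains a terminal or a non-nullable non-terminal.
Nullable = { 'E' }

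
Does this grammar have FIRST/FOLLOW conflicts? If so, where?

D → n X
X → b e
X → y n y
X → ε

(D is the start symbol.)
No FIRST/FOLLOW conflicts.

A FIRST/FOLLOW conflict occurs when a non-terminal N has a nullable alternative N → β (β ⇒* ε) and another alternative N → α with FIRST(α) ∩ FOLLOW(N) ≠ ∅: on such a lookahead the parser cannot decide between expanding α and letting N vanish via β.

Nullable non-terminals: X.

X: nullable alternative(s) X → ε; FOLLOW(X) = { $ }
  X → b e: FIRST \ {ε} = { 'b' } — disjoint from FOLLOW(X)
  X → y n y: FIRST \ {ε} = { 'y' } — disjoint from FOLLOW(X)
  X → ε: FIRST \ {ε} = { } — this is the only nullable alternative, skip

D has no nullable alternative, so no FIRST/FOLLOW check is needed there.

No FIRST/FOLLOW conflicts found.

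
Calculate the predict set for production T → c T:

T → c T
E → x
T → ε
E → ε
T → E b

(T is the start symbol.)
{ 'c' }

PREDICT(T → c T) = (FIRST(RHS) \ {ε}) ∪ (FOLLOW(T) if ε ∈ FIRST(RHS), i.e. RHS ⇒* ε)
FIRST(c T) = { 'c' }
ε ∉ FIRST(c T), so FOLLOW(T) is not added.
PREDICT(T → c T) = { 'c' }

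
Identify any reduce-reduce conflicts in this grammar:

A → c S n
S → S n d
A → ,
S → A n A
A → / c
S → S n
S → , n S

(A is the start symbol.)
Yes — I8: [A → c S n .] vs [S → S n .]

Augment with A' → A and build the canonical LR(0) collection (I0 = CLOSURE({[A' → . A]}), then GOTO on every symbol after a dot until no new states appear). It has 16 states:
  I0: { [A → . ,], [A → . / c], [A → . c S n], [A' → . A] }  — shift
  I1: { [A → , .] }  — reduce
  I2: { [A → / . c] }  — shift
  I3: { [A' → A .] }  — accept
  I4: { [A → . ,], [A → . / c], [A → . c S n], [A → c . S n], [S → . , n S], [S → . A n A], [S → . S n d], [S → . S n] }  — shift
  I5: { [A → , .], [S → , . n S] }  — shift, reduce
  I6: { [S → A . n A] }  — shift
  I7: { [A → c S . n], [S → S . n d], [S → S . n] }  — shift
  I8: { [A → c S n .], [S → S n . d], [S → S n .] }  — shift, 2 reduces
  I9: { [S → S n d .] }  — reduce
  I10: { [A → . ,], [A → . / c], [A → . c S n], [S → A n . A] }  — shift
  I11: { [S → A n A .] }  — reduce
  I12: { [A → . ,], [A → . / c], [A → . c S n], [S → , n . S], [S → . , n S], [S → . A n A], [S → . S n d], [S → . S n] }  — shift
  I13: { [S → , n S .], [S → S . n d], [S → S . n] }  — shift, reduce
  I14: { [S → S n . d], [S → S n .] }  — shift, reduce
  I15: { [A → / c .] }  — reduce

I8 contains complete items [A → c S n .], [S → S n .] — reduce-reduce conflict.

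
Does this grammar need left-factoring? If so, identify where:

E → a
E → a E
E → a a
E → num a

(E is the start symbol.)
Left-factoring is needed when two productions for the same non-terminal
share a common prefix on the right-hand side.

Productions for E:
  E → a
  E → a E
  E → a a
  E → num a

Found common prefix 'a' in productions for E

Answer: Yes, E has productions with common prefix 'a'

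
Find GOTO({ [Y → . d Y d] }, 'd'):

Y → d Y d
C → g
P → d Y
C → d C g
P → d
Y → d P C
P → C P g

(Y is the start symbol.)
GOTO(I, 'd') = CLOSURE({ [A → αX.β] : [A → α.Xβ] ∈ I, X = 'd' })

Items with dot before 'd', with the dot advanced:
  [Y → . d Y d] → [Y → d . Y d]
Closure of the advanced items:
  [Y → d . Y d] has the dot before Y: add [Y → . d Y d], [Y → . d P C]

GOTO = { [Y → . d P C], [Y → . d Y d], [Y → d . Y d] }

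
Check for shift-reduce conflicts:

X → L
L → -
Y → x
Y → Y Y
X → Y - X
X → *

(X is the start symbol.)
A shift-reduce conflict occurs when an LR(0) state has both:
  - a complete (reduce) item [A → α .] (dot at the end), and
  - a shift item [B → β . c γ] (dot before a terminal).

Augment with X' → X and build the canonical LR(0) collection (I0 = CLOSURE({[X' → . X]}), then GOTO on every symbol after a dot until no new states appear). It has 10 states:
  I0: { [L → . -], [X → . *], [X → . L], [X → . Y - X], [X' → . X], [Y → . Y Y], [Y → . x] }  — shift
  I1: { [X → * .] }  — reduce
  I2: { [L → - .] }  — reduce
  I3: { [X → L .] }  — reduce
  I4: { [X' → X .] }  — accept
  I5: { [X → Y . - X], [Y → . Y Y], [Y → . x], [Y → Y . Y] }  — shift
  I6: { [Y → x .] }  — reduce
  I7: { [L → . -], [X → . *], [X → . L], [X → . Y - X], [X → Y - . X], [Y → . Y Y], [Y → . x] }  — shift
  I8: { [Y → . Y Y], [Y → . x], [Y → Y . Y], [Y → Y Y .] }  — shift, reduce
  I9: { [X → Y - X .] }  — reduce

I8 contains reduce item [Y → Y Y .] and shift item [Y → . x] — shift-reduce conflict.

Answer: Yes — I8: [Y → Y Y .] vs [Y → . x]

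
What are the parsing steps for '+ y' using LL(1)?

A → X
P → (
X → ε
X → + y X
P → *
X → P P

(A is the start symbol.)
Stack is shown with the top on the left.

Stack    Input  Action
----------------------
A $      + y $  output A → X
X $      + y $  output X → + y X
+ y X $  + y $  match '+'
y X $    y $    match 'y'
X $      $      output X → ε
$        $      accept

The string is accepted.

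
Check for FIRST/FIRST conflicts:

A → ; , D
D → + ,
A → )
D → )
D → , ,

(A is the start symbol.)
A FIRST/FIRST conflict occurs when two productions N → α and N → β for the same non-terminal have FIRST(α) ∩ FIRST(β) ≠ ∅ (with ε ∈ FIRST of a nullable right-hand side, so two nullable alternatives also conflict).

Productions for A:
  A → ; , D: FIRST = { ';' }
  A → ): FIRST = { ')' }
Productions for D:
  D → + ,: FIRST = { '+' }
  D → ): FIRST = { ')' }
  D → , ,: FIRST = { ',' }

All alternatives of each non-terminal have pairwise disjoint FIRST sets.

Answer: No FIRST/FIRST conflicts.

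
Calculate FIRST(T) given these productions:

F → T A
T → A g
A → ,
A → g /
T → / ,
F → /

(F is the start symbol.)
FIRST sets of the other non-terminals involved (by the same procedure, iterated to a fixed point):
  FIRST(A) = { ',', 'g' }

From T → A g:
  - A is a non-terminal: add FIRST(A) \ {ε} = { ',', 'g' }
    A is not nullable, so stop
From T → / ,:
  - '/' is a terminal: add '/' and stop

Collecting: FIRST(T) = { ',', '/', 'g' }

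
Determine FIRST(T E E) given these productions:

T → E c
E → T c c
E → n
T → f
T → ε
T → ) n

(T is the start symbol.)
FIRST sets of the non-terminals involved (from the grammar, by fixed-point iteration):
  FIRST(T) = { ')', 'c', 'f', 'n', ε }
  FIRST(E) = { ')', 'c', 'f', 'n' }

To compute FIRST(T E E), process the symbols left to right:
Symbol T is a non-terminal. Add FIRST(T) \ {ε} = { ')', 'c', 'f', 'n' }
T is nullable (ε ∈ FIRST(T)), continue to the next symbol.
Symbol E is a non-terminal. Add FIRST(E) \ {ε} = { ')', 'c', 'f', 'n' }
E is not nullable (ε ∉ FIRST(E)), so stop here.
FIRST(T E E) = { ')', 'c', 'f', 'n' }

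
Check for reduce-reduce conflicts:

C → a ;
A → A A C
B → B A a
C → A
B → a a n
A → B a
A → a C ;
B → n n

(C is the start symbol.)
No reduce-reduce conflicts

A reduce-reduce conflict occurs when an LR(0) state has two complete items [A → α .] and [B → β .] — both call for a reduction, and with no lookahead the parser cannot choose between them.

Augment with C' → C and build the canonical LR(0) collection (I0 = CLOSURE({[C' → . C]}), then GOTO on every symbol after a dot until no new states appear). It has 19 states:
  I0: { [A → . A A C], [A → . B a], [A → . a C ;], [B → . B A a], [B → . a a n], [B → . n n], [C → . A], [C → . a ;], [C' → . C] }  — shift
  I1: { [A → . A A C], [A → . B a], [A → . a C ;], [A → A . A C], [B → . B A a], [B → . a a n], [B → . n n], [C → A .] }  — shift, reduce
  I2: { [A → . A A C], [A → . B a], [A → . a C ;], [A → B . a], [B → . B A a], [B → . a a n], [B → . n n], [B → B . A a] }  — shift
  I3: { [C' → C .] }  — accept
  I4: { [A → . A A C], [A → . B a], [A → . a C ;], [A → a . C ;], [B → . B A a], [B → . a a n], [B → . n n], [B → a . a n], [C → . A], [C → . a ;], [C → a . ;] }  — shift
  I5: { [B → n . n] }  — shift
  I6: { [B → n n .] }  — reduce
  I7: { [C → a ; .] }  — reduce
  I8: { [A → a C . ;] }  — shift
  I9: { [A → . A A C], [A → . B a], [A → . a C ;], [A → a . C ;], [B → . B A a], [B → . a a n], [B → . n n], [B → a . a n], [B → a a . n], [C → . A], [C → . a ;], [C → a . ;] }  — shift
  I10: { [B → a a n .], [B → n . n] }  — shift, reduce
  I11: { [A → a C ; .] }  — reduce
  I12: { [A → . A A C], [A → . B a], [A → . a C ;], [A → A . A C], [B → . B A a], [B → . a a n], [B → . n n], [B → B A . a] }  — shift
  I13: { [A → . A A C], [A → . B a], [A → . a C ;], [A → B a .], [A → a . C ;], [B → . B A a], [B → . a a n], [B → . n n], [B → a . a n], [C → . A], [C → . a ;] }  — shift, reduce
  I14: { [A → . A A C], [A → . B a], [A → . a C ;], [A → A . A C], [A → A A . C], [B → . B A a], [B → . a a n], [B → . n n], [C → . A], [C → . a ;] }  — shift
  I15: { [A → . A A C], [A → . B a], [A → . a C ;], [A → a . C ;], [B → . B A a], [B → . a a n], [B → . n n], [B → B A a .], [B → a . a n], [C → . A], [C → . a ;] }  — shift, reduce
  I16: { [A → . A A C], [A → . B a], [A → . a C ;], [A → A . A C], [A → A A . C], [B → . B A a], [B → . a a n], [B → . n n], [C → . A], [C → . a ;], [C → A .] }  — shift, reduce
  I17: { [A → A A C .] }  — reduce
  I18: { [A → . A A C], [A → . B a], [A → . a C ;], [A → a . C ;], [B → . B A a], [B → . a a n], [B → . n n], [B → a . a n], [C → . A], [C → . a ;] }  — shift

No state contains more than one complete item.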